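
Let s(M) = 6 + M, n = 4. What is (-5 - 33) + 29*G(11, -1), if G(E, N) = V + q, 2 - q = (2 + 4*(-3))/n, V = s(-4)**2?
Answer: 417/2 ≈ 208.50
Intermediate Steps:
V = 4 (V = (6 - 4)**2 = 2**2 = 4)
q = 9/2 (q = 2 - (2 + 4*(-3))/4 = 2 - (2 - 12)/4 = 2 - (-10)/4 = 2 - 1*(-5/2) = 2 + 5/2 = 9/2 ≈ 4.5000)
G(E, N) = 17/2 (G(E, N) = 4 + 9/2 = 17/2)
(-5 - 33) + 29*G(11, -1) = (-5 - 33) + 29*(17/2) = -38 + 493/2 = 417/2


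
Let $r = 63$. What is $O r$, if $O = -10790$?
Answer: $-679770$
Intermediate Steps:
$O r = \left(-10790\right) 63 = -679770$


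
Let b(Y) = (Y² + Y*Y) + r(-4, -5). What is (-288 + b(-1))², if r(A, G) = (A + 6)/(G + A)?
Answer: 6635776/81 ≈ 81923.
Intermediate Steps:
r(A, G) = (6 + A)/(A + G)
b(Y) = -2/9 + 2*Y² (b(Y) = (Y² + Y*Y) + (6 - 4)/(-4 - 5) = (Y² + Y²) + 2/(-9) = 2*Y² - ⅑*2 = 2*Y² - 2/9 = -2/9 + 2*Y²)
(-288 + b(-1))² = (-288 + (-2/9 + 2*(-1)²))² = (-288 + (-2/9 + 2*1))² = (-288 + (-2/9 + 2))² = (-288 + 16/9)² = (-2576/9)² = 6635776/81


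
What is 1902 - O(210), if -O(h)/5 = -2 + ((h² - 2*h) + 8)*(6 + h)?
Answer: 47184932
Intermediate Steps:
O(h) = 10 - 5*(6 + h)*(8 + h² - 2*h) (O(h) = -5*(-2 + ((h² - 2*h) + 8)*(6 + h)) = -5*(-2 + (8 + h² - 2*h)*(6 + h)) = -5*(-2 + (6 + h)*(8 + h² - 2*h)) = 10 - 5*(6 + h)*(8 + h² - 2*h))
1902 - O(210) = 1902 - (-230 - 20*210² - 5*210³ + 20*210) = 1902 - (-230 - 20*44100 - 5*9261000 + 4200) = 1902 - (-230 - 882000 - 46305000 + 4200) = 1902 - 1*(-47183030) = 1902 + 47183030 = 47184932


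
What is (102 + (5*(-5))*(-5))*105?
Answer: 23835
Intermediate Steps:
(102 + (5*(-5))*(-5))*105 = (102 - 25*(-5))*105 = (102 + 125)*105 = 227*105 = 23835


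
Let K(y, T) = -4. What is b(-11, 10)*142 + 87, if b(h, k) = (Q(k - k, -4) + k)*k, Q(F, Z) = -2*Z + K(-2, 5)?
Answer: 19967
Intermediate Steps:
Q(F, Z) = -4 - 2*Z (Q(F, Z) = -2*Z - 4 = -4 - 2*Z)
b(h, k) = k*(4 + k) (b(h, k) = ((-4 - 2*(-4)) + k)*k = ((-4 + 8) + k)*k = (4 + k)*k = k*(4 + k))
b(-11, 10)*142 + 87 = (10*(4 + 10))*142 + 87 = (10*14)*142 + 87 = 140*142 + 87 = 19880 + 87 = 19967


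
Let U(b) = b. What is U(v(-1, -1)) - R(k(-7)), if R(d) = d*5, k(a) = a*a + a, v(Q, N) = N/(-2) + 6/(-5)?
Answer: -2107/10 ≈ -210.70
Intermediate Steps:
v(Q, N) = -6/5 - N/2 (v(Q, N) = N*(-½) + 6*(-⅕) = -N/2 - 6/5 = -6/5 - N/2)
k(a) = a + a² (k(a) = a² + a = a + a²)
R(d) = 5*d
U(v(-1, -1)) - R(k(-7)) = (-6/5 - ½*(-1)) - 5*(-7*(1 - 7)) = (-6/5 + ½) - 5*(-7*(-6)) = -7/10 - 5*42 = -7/10 - 1*210 = -7/10 - 210 = -2107/10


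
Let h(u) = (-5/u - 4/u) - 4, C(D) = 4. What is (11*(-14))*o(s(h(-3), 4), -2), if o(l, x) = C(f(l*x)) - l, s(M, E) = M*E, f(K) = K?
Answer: -1232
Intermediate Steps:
h(u) = -4 - 9/u (h(u) = -9/u - 4 = -4 - 9/u)
s(M, E) = E*M
o(l, x) = 4 - l
(11*(-14))*o(s(h(-3), 4), -2) = (11*(-14))*(4 - 4*(-4 - 9/(-3))) = -154*(4 - 4*(-4 - 9*(-⅓))) = -154*(4 - 4*(-4 + 3)) = -154*(4 - 4*(-1)) = -154*(4 - 1*(-4)) = -154*(4 + 4) = -154*8 = -1232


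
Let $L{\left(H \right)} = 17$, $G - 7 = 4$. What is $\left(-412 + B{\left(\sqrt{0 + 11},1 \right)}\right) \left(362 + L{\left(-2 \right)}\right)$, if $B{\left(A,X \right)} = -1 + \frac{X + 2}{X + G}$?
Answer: $- \frac{625729}{4} \approx -1.5643 \cdot 10^{5}$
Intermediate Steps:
$G = 11$ ($G = 7 + 4 = 11$)
$B{\left(A,X \right)} = -1 + \frac{2 + X}{11 + X}$ ($B{\left(A,X \right)} = -1 + \frac{X + 2}{X + 11} = -1 + \frac{2 + X}{11 + X}$)
$\left(-412 + B{\left(\sqrt{0 + 11},1 \right)}\right) \left(362 + L{\left(-2 \right)}\right) = \left(-412 - \frac{9}{11 + 1}\right) \left(362 + 17\right) = \left(-412 - \frac{9}{12}\right) 379 = \left(-412 - \frac{3}{4}\right) 379 = \left(- \frac{1651}{4}\right) 379 = - \frac{625729}{4}$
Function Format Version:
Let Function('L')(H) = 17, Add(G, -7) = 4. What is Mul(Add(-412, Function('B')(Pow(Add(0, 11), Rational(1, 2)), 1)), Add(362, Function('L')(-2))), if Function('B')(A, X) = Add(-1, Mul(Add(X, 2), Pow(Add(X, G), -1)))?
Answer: Rational(-625729, 4) ≈ -1.5643e+5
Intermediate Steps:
G = 11 (G = Add(7, 4) = 11)
Function('B')(A, X) = Add(-1, Mul(Pow(Add(11, X), -1), Add(2, X))) (Function('B')(A, X) = Add(-1, Mul(Add(X, 2), Pow(Add(X, 11), -1))) = Add(-1, Mul(Add(2, X), Pow(Add(11, X), -1))) = Add(-1, Mul(Pow(Add(11, X), -1), Add(2, X))))
Mul(Add(-412, Function('B')(Pow(Add(0, 11), Rational(1, 2)), 1)), Add(362, Function('L')(-2))) = Mul(Add(-412, Mul(-9, Pow(Add(11, 1), -1))), Add(362, 17)) = Mul(Add(-412, Mul(-9, Pow(12, -1))), 379) = Mul(Add(-412, Mul(-9, Rational(1, 12))), 379) = Mul(Add(-412, Rational(-3, 4)), 379) = Mul(Rational(-1651, 4), 379) = Rational(-625729, 4)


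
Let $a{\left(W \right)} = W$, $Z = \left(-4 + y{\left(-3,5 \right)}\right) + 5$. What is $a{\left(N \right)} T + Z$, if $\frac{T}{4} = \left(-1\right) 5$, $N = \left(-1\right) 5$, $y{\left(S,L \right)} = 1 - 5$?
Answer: $97$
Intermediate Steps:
$y{\left(S,L \right)} = -4$ ($y{\left(S,L \right)} = 1 - 5 = -4$)
$N = -5$
$Z = -3$ ($Z = \left(-4 - 4\right) + 5 = -8 + 5 = -3$)
$T = -20$ ($T = 4 \left(\left(-1\right) 5\right) = 4 \left(-5\right) = -20$)
$a{\left(N \right)} T + Z = \left(-5\right) \left(-20\right) - 3 = 100 - 3 = 97$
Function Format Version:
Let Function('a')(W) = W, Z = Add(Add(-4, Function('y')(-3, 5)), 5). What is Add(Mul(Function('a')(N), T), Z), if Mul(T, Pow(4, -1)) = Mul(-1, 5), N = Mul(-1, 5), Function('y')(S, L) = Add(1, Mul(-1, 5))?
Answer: 97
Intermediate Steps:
Function('y')(S, L) = -4 (Function('y')(S, L) = Add(1, -5) = -4)
N = -5
Z = -3 (Z = Add(Add(-4, -4), 5) = Add(-8, 5) = -3)
T = -20 (T = Mul(4, Mul(-1, 5)) = Mul(4, -5) = -20)
Add(Mul(Function('a')(N), T), Z) = Add(Mul(-5, -20), -3) = Add(100, -3) = 97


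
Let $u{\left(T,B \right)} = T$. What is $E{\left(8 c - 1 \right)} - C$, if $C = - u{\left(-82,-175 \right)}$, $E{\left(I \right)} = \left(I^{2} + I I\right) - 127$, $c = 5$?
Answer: $2833$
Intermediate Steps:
$E{\left(I \right)} = -127 + 2 I^{2}$ ($E{\left(I \right)} = \left(I^{2} + I^{2}\right) - 127 = 2 I^{2} - 127 = -127 + 2 I^{2}$)
$C = 82$ ($C = \left(-1\right) \left(-82\right) = 82$)
$E{\left(8 c - 1 \right)} - C = \left(-127 + 2 \left(8 \cdot 5 - 1\right)^{2}\right) - 82 = \left(-127 + 2 \left(40 - 1\right)^{2}\right) - 82 = \left(-127 + 2 \cdot 39^{2}\right) - 82 = \left(-127 + 2 \cdot 1521\right) - 82 = \left(-127 + 3042\right) - 82 = 2915 - 82 = 2833$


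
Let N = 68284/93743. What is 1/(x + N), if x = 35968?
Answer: 93743/3371816508 ≈ 2.7802e-5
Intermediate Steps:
N = 68284/93743 (N = 68284*(1/93743) = 68284/93743 ≈ 0.72842)
1/(x + N) = 1/(35968 + 68284/93743) = 1/(3371816508/93743) = 93743/3371816508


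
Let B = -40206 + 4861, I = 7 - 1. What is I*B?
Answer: -212070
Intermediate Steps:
I = 6
B = -35345
I*B = 6*(-35345) = -212070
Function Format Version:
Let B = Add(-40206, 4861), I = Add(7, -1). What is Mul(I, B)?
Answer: -212070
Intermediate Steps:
I = 6
B = -35345
Mul(I, B) = Mul(6, -35345) = -212070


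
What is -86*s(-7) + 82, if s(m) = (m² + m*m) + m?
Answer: -7744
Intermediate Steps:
s(m) = m + 2*m² (s(m) = (m² + m²) + m = 2*m² + m = m + 2*m²)
-86*s(-7) + 82 = -(-602)*(1 + 2*(-7)) + 82 = -(-602)*(1 - 14) + 82 = -(-602)*(-13) + 82 = -86*91 + 82 = -7826 + 82 = -7744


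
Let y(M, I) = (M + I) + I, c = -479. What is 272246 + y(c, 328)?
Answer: 272423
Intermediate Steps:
y(M, I) = M + 2*I (y(M, I) = (I + M) + I = M + 2*I)
272246 + y(c, 328) = 272246 + (-479 + 2*328) = 272246 + (-479 + 656) = 272246 + 177 = 272423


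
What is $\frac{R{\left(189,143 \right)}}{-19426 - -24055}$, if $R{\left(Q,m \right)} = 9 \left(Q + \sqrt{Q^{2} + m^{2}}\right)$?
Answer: $\frac{567}{1543} + \frac{3 \sqrt{56170}}{1543} \approx 0.82826$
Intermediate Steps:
$R{\left(Q,m \right)} = 9 Q + 9 \sqrt{Q^{2} + m^{2}}$
$\frac{R{\left(189,143 \right)}}{-19426 - -24055} = \frac{9 \cdot 189 + 9 \sqrt{189^{2} + 143^{2}}}{-19426 - -24055} = \frac{1701 + 9 \sqrt{35721 + 20449}}{-19426 + 24055} = \frac{1701 + 9 \sqrt{56170}}{4629} = \left(1701 + 9 \sqrt{56170}\right) \frac{1}{4629} = \frac{567}{1543} + \frac{3 \sqrt{56170}}{1543}$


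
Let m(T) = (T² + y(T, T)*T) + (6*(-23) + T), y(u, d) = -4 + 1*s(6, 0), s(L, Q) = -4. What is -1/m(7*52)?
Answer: -1/129810 ≈ -7.7036e-6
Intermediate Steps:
y(u, d) = -8 (y(u, d) = -4 + 1*(-4) = -4 - 4 = -8)
m(T) = -138 + T² - 7*T (m(T) = (T² - 8*T) + (6*(-23) + T) = (T² - 8*T) + (-138 + T) = -138 + T² - 7*T)
-1/m(7*52) = -1/(-138 + (7*52)² - 49*52) = -1/(-138 + 364² - 7*364) = -1/(-138 + 132496 - 2548) = -1/129810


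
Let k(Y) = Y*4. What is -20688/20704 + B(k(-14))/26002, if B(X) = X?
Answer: -16846525/16823294 ≈ -1.0014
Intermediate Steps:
k(Y) = 4*Y
-20688/20704 + B(k(-14))/26002 = -20688/20704 + (4*(-14))/26002 = -20688*1/20704 - 56*1/26002 = -1293/1294 - 28/13001 = -16846525/16823294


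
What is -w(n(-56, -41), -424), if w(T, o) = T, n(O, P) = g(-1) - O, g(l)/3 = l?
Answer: -53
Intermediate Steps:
g(l) = 3*l
n(O, P) = -3 - O (n(O, P) = 3*(-1) - O = -3 - O)
-w(n(-56, -41), -424) = -(-3 - 1*(-56)) = -(-3 + 56) = -1*53 = -53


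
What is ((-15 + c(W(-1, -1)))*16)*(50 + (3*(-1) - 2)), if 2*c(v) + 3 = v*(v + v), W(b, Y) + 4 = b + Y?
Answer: 14040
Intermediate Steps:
W(b, Y) = -4 + Y + b (W(b, Y) = -4 + (b + Y) = -4 + (Y + b) = -4 + Y + b)
c(v) = -3/2 + v² (c(v) = -3/2 + (v*(v + v))/2 = -3/2 + (v*(2*v))/2 = -3/2 + (2*v²)/2 = -3/2 + v²)
((-15 + c(W(-1, -1)))*16)*(50 + (3*(-1) - 2)) = ((-15 + (-3/2 + (-4 - 1 - 1)²))*16)*(50 + (3*(-1) - 2)) = ((-15 + (-3/2 + (-6)²))*16)*(50 + (-3 - 2)) = ((-15 + (-3/2 + 36))*16)*(50 - 5) = ((-15 + 69/2)*16)*45 = ((39/2)*16)*45 = 312*45 = 14040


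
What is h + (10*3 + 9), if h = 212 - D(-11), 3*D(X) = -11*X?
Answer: 632/3 ≈ 210.67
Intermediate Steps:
D(X) = -11*X/3 (D(X) = (-11*X)/3 = -11*X/3)
h = 515/3 (h = 212 - (-11)*(-11)/3 = 212 - 1*121/3 = 212 - 121/3 = 515/3 ≈ 171.67)
h + (10*3 + 9) = 515/3 + (10*3 + 9) = 515/3 + (30 + 9) = 515/3 + 39 = 632/3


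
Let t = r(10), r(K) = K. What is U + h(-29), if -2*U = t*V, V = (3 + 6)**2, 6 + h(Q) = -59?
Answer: -470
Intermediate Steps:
h(Q) = -65 (h(Q) = -6 - 59 = -65)
t = 10
V = 81 (V = 9**2 = 81)
U = -405 (U = -5*81 = -1/2*810 = -405)
U + h(-29) = -405 - 65 = -470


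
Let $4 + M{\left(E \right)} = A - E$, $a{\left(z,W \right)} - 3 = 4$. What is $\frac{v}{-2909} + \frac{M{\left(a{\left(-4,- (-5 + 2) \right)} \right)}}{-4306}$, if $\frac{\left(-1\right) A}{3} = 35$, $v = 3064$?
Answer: $- \frac{6428070}{6263077} \approx -1.0263$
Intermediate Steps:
$A = -105$ ($A = \left(-3\right) 35 = -105$)
$a{\left(z,W \right)} = 7$ ($a{\left(z,W \right)} = 3 + 4 = 7$)
$M{\left(E \right)} = -109 - E$ ($M{\left(E \right)} = -4 - \left(105 + E\right) = -109 - E$)
$\frac{v}{-2909} + \frac{M{\left(a{\left(-4,- (-5 + 2) \right)} \right)}}{-4306} = \frac{3064}{-2909} + \frac{-109 - 7}{-4306} = 3064 \left(- \frac{1}{2909}\right) + \left(-109 - 7\right) \left(- \frac{1}{4306}\right) = - \frac{3064}{2909} - - \frac{58}{2153} = - \frac{3064}{2909} + \frac{58}{2153} = - \frac{6428070}{6263077}$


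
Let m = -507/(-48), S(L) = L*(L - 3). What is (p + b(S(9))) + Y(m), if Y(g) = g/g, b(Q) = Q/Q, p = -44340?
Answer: -44338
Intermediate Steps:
S(L) = L*(-3 + L)
b(Q) = 1
m = 169/16 (m = -507*(-1/48) = 169/16 ≈ 10.563)
Y(g) = 1
(p + b(S(9))) + Y(m) = (-44340 + 1) + 1 = -44339 + 1 = -44338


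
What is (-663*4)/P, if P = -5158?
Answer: 1326/2579 ≈ 0.51415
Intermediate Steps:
(-663*4)/P = -663*4/(-5158) = -2652*(-1/5158) = 1326/2579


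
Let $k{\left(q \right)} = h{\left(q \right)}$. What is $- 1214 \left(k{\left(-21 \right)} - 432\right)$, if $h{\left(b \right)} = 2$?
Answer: $522020$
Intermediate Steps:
$k{\left(q \right)} = 2$
$- 1214 \left(k{\left(-21 \right)} - 432\right) = - 1214 \left(2 - 432\right) = \left(-1214\right) \left(-430\right) = 522020$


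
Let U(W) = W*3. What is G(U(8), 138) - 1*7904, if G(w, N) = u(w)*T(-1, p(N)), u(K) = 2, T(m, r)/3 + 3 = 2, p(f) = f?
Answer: -7910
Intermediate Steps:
U(W) = 3*W
T(m, r) = -3 (T(m, r) = -9 + 3*2 = -9 + 6 = -3)
G(w, N) = -6 (G(w, N) = 2*(-3) = -6)
G(U(8), 138) - 1*7904 = -6 - 1*7904 = -6 - 7904 = -7910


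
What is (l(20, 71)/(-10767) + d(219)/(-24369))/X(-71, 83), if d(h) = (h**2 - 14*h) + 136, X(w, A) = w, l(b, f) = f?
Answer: 162192992/6209684211 ≈ 0.026119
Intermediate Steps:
d(h) = 136 + h**2 - 14*h
(l(20, 71)/(-10767) + d(219)/(-24369))/X(-71, 83) = (71/(-10767) + (136 + 219**2 - 14*219)/(-24369))/(-71) = (71*(-1/10767) + (136 + 47961 - 3066)*(-1/24369))*(-1/71) = (-71/10767 + 45031*(-1/24369))*(-1/71) = (-71/10767 - 45031/24369)*(-1/71) = -162192992/87460341*(-1/71) = 162192992/6209684211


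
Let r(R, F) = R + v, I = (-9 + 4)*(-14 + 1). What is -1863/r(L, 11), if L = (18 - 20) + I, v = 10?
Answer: -1863/73 ≈ -25.521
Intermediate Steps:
I = 65 (I = -5*(-13) = 65)
L = 63 (L = (18 - 20) + 65 = -2 + 65 = 63)
r(R, F) = 10 + R (r(R, F) = R + 10 = 10 + R)
-1863/r(L, 11) = -1863/(10 + 63) = -1863/73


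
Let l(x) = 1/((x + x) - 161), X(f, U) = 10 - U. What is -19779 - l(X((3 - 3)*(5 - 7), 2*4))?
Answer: -3105302/157 ≈ -19779.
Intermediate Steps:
l(x) = 1/(-161 + 2*x) (l(x) = 1/(2*x - 161) = 1/(-161 + 2*x))
-19779 - l(X((3 - 3)*(5 - 7), 2*4)) = -19779 - 1/(-161 + 2*(10 - 2*4)) = -19779 - 1/(-161 + 2*(10 - 1*8)) = -19779 - 1/(-161 + 2*(10 - 8)) = -19779 - 1/(-161 + 2*2) = -19779 - 1/(-161 + 4) = -19779 - 1/(-157) = -19779 - 1*(-1/157) = -19779 + 1/157 = -3105302/157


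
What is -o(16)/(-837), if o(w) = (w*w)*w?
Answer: 4096/837 ≈ 4.8937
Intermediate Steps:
o(w) = w**3 (o(w) = w**2*w = w**3)
-o(16)/(-837) = -16**3/(-837) = -4096*(-1)/837 = -1*(-4096/837) = 4096/837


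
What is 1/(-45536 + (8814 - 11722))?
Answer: -1/48444 ≈ -2.0642e-5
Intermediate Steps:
1/(-45536 + (8814 - 11722)) = 1/(-45536 - 2908) = 1/(-48444) = -1/48444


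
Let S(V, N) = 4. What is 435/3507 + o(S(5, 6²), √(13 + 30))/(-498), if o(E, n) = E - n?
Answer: 33767/291081 + √43/498 ≈ 0.12917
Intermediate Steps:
435/3507 + o(S(5, 6²), √(13 + 30))/(-498) = 435/3507 + (4 - √(13 + 30))/(-498) = 435*(1/3507) + (4 - √43)*(-1/498) = 145/1169 + (-2/249 + √43/498) = 33767/291081 + √43/498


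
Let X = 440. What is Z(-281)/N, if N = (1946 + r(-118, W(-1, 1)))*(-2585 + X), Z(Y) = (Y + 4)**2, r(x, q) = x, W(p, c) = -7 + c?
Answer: -76729/3921060 ≈ -0.019568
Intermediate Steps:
Z(Y) = (4 + Y)**2
N = -3921060 (N = (1946 - 118)*(-2585 + 440) = 1828*(-2145) = -3921060)
Z(-281)/N = (4 - 281)**2/(-3921060) = (-277)**2*(-1/3921060) = 76729*(-1/3921060) = -76729/3921060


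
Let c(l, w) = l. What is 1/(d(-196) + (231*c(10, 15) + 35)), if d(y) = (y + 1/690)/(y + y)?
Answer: 270480/634410839 ≈ 0.00042635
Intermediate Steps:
d(y) = (1/690 + y)/(2*y) (d(y) = (y + 1/690)/((2*y)) = (1/690 + y)*(1/(2*y)) = (1/690 + y)/(2*y))
1/(d(-196) + (231*c(10, 15) + 35)) = 1/((1/1380)*(1 + 690*(-196))/(-196) + (231*10 + 35)) = 1/((1/1380)*(-1/196)*(1 - 135240) + (2310 + 35)) = 1/((1/1380)*(-1/196)*(-135239) + 2345) = 1/(135239/270480 + 2345) = 1/(634410839/270480) = 270480/634410839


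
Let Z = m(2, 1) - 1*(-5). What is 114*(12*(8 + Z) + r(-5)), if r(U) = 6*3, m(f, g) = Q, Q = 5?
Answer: 26676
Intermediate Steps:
m(f, g) = 5
Z = 10 (Z = 5 - 1*(-5) = 5 + 5 = 10)
r(U) = 18
114*(12*(8 + Z) + r(-5)) = 114*(12*(8 + 10) + 18) = 114*(12*18 + 18) = 114*(216 + 18) = 114*234 = 26676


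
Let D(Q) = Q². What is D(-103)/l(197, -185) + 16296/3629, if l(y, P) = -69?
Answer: -37375637/250401 ≈ -149.26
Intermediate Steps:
D(-103)/l(197, -185) + 16296/3629 = (-103)²/(-69) + 16296/3629 = 10609*(-1/69) + 16296*(1/3629) = -10609/69 + 16296/3629 = -37375637/250401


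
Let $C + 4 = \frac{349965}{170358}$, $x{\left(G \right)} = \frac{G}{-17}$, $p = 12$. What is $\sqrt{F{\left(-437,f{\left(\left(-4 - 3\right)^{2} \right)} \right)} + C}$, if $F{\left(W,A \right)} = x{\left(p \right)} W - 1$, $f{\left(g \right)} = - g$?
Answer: $\frac{\sqrt{284725904228458}}{965362} \approx 17.479$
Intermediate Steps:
$x{\left(G \right)} = - \frac{G}{17}$ ($x{\left(G \right)} = G \left(- \frac{1}{17}\right) = - \frac{G}{17}$)
$F{\left(W,A \right)} = -1 - \frac{12 W}{17}$ ($F{\left(W,A \right)} = \left(- \frac{1}{17}\right) 12 W - 1 = - \frac{12 W}{17} - 1 = -1 - \frac{12 W}{17}$)
$C = - \frac{110489}{56786}$ ($C = -4 + \frac{349965}{170358} = -4 + 349965 \cdot \frac{1}{170358} = -4 + \frac{116655}{56786} = - \frac{110489}{56786} \approx -1.9457$)
$\sqrt{F{\left(-437,f{\left(\left(-4 - 3\right)^{2} \right)} \right)} + C} = \sqrt{\left(-1 - - \frac{5244}{17}\right) - \frac{110489}{56786}} = \sqrt{\left(-1 + \frac{5244}{17}\right) - \frac{110489}{56786}} = \sqrt{\frac{5227}{17} - \frac{110489}{56786}} = \sqrt{\frac{294942109}{965362}} = \frac{\sqrt{284725904228458}}{965362}$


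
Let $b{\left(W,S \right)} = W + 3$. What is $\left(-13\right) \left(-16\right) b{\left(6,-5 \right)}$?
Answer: $1872$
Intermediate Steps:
$b{\left(W,S \right)} = 3 + W$
$\left(-13\right) \left(-16\right) b{\left(6,-5 \right)} = \left(-13\right) \left(-16\right) \left(3 + 6\right) = 208 \cdot 9 = 1872$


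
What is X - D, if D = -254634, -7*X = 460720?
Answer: 1321718/7 ≈ 1.8882e+5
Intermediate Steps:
X = -460720/7 (X = -⅐*460720 = -460720/7 ≈ -65817.)
X - D = -460720/7 - 1*(-254634) = -460720/7 + 254634 = 1321718/7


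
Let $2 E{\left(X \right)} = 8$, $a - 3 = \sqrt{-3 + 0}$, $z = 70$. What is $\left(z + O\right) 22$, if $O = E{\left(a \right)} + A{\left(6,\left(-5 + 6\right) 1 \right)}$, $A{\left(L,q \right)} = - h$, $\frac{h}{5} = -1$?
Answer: $1738$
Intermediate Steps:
$h = -5$ ($h = 5 \left(-1\right) = -5$)
$A{\left(L,q \right)} = 5$ ($A{\left(L,q \right)} = \left(-1\right) \left(-5\right) = 5$)
$a = 3 + i \sqrt{3}$ ($a = 3 + \sqrt{-3 + 0} = 3 + \sqrt{-3} = 3 + i \sqrt{3} \approx 3.0 + 1.732 i$)
$E{\left(X \right)} = 4$ ($E{\left(X \right)} = \frac{1}{2} \cdot 8 = 4$)
$O = 9$ ($O = 4 + 5 = 9$)
$\left(z + O\right) 22 = \left(70 + 9\right) 22 = 79 \cdot 22 = 1738$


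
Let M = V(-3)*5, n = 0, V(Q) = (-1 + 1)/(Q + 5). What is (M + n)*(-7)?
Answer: 0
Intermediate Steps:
V(Q) = 0 (V(Q) = 0/(5 + Q) = 0)
M = 0 (M = 0*5 = 0)
(M + n)*(-7) = (0 + 0)*(-7) = 0*(-7) = 0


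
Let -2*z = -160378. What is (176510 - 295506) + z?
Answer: -38807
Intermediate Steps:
z = 80189 (z = -½*(-160378) = 80189)
(176510 - 295506) + z = (176510 - 295506) + 80189 = -118996 + 80189 = -38807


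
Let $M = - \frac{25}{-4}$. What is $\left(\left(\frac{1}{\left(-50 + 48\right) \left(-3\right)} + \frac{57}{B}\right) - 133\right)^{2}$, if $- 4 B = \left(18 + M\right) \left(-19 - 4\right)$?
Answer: $\frac{3142234843225}{179184996} \approx 17536.0$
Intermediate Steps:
$M = \frac{25}{4}$ ($M = \left(-25\right) \left(- \frac{1}{4}\right) = \frac{25}{4} \approx 6.25$)
$B = \frac{2231}{16}$ ($B = - \frac{\left(18 + \frac{25}{4}\right) \left(-19 - 4\right)}{4} = - \frac{\frac{97}{4} \left(-23\right)}{4} = \left(- \frac{1}{4}\right) \left(- \frac{2231}{4}\right) = \frac{2231}{16} \approx 139.44$)
$\left(\left(\frac{1}{\left(-50 + 48\right) \left(-3\right)} + \frac{57}{B}\right) - 133\right)^{2} = \left(\left(\frac{1}{\left(-50 + 48\right) \left(-3\right)} + \frac{57}{\frac{2231}{16}}\right) - 133\right)^{2} = \left(\left(\frac{1}{-2} \left(- \frac{1}{3}\right) + 57 \cdot \frac{16}{2231}\right) - 133\right)^{2} = \left(\left(\left(- \frac{1}{2}\right) \left(- \frac{1}{3}\right) + \frac{912}{2231}\right) - 133\right)^{2} = \left(\left(\frac{1}{6} + \frac{912}{2231}\right) - 133\right)^{2} = \left(\frac{7703}{13386} - 133\right)^{2} = \left(- \frac{1772635}{13386}\right)^{2} = \frac{3142234843225}{179184996}$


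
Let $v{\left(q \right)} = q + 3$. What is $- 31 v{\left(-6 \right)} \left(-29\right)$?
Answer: $-2697$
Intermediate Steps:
$v{\left(q \right)} = 3 + q$
$- 31 v{\left(-6 \right)} \left(-29\right) = - 31 \left(3 - 6\right) \left(-29\right) = \left(-31\right) \left(-3\right) \left(-29\right) = 93 \left(-29\right) = -2697$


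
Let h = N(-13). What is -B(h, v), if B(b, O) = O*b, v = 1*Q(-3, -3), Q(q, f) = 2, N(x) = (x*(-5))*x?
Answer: 1690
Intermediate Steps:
N(x) = -5*x² (N(x) = (-5*x)*x = -5*x²)
v = 2 (v = 1*2 = 2)
h = -845 (h = -5*(-13)² = -5*169 = -845)
-B(h, v) = -2*(-845) = -1*(-1690) = 1690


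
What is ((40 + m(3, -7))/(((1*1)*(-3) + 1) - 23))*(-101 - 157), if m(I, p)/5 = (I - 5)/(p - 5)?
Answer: 2107/5 ≈ 421.40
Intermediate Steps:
m(I, p) = 5*(-5 + I)/(-5 + p) (m(I, p) = 5*((I - 5)/(p - 5)) = 5*((-5 + I)/(-5 + p)) = 5*(-5 + I)/(-5 + p))
((40 + m(3, -7))/(((1*1)*(-3) + 1) - 23))*(-101 - 157) = ((40 + 5*(-5 + 3)/(-5 - 7))/(((1*1)*(-3) + 1) - 23))*(-101 - 157) = ((40 + 5*(-2)/(-12))/((1*(-3) + 1) - 23))*(-258) = ((40 + 5*(-1/12)*(-2))/((-3 + 1) - 23))*(-258) = ((40 + 5/6)/(-2 - 23))*(-258) = ((245/6)/(-25))*(-258) = ((245/6)*(-1/25))*(-258) = -49/30*(-258) = 2107/5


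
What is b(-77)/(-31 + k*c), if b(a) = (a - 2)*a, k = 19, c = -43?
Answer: -6083/848 ≈ -7.1733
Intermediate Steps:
b(a) = a*(-2 + a) (b(a) = (-2 + a)*a = a*(-2 + a))
b(-77)/(-31 + k*c) = (-77*(-2 - 77))/(-31 + 19*(-43)) = (-77*(-79))/(-31 - 817) = 6083/(-848) = 6083*(-1/848) = -6083/848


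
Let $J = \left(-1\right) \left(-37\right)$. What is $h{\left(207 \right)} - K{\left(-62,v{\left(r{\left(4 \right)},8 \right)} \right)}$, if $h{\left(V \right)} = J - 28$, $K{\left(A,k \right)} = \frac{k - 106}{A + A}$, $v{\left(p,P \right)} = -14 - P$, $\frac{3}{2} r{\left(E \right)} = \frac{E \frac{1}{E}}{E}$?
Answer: $\frac{247}{31} \approx 7.9677$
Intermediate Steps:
$r{\left(E \right)} = \frac{2}{3 E}$ ($r{\left(E \right)} = \frac{2 \frac{E \frac{1}{E}}{E}}{3} = \frac{2 \cdot 1 \frac{1}{E}}{3} = \frac{2}{3 E}$)
$J = 37$
$K{\left(A,k \right)} = \frac{-106 + k}{2 A}$
$h{\left(V \right)} = 9$ ($h{\left(V \right)} = 37 - 28 = 9$)
$h{\left(207 \right)} - K{\left(-62,v{\left(r{\left(4 \right)},8 \right)} \right)} = 9 - \frac{-106 - 22}{2 \left(-62\right)} = 9 - \frac{1}{2} \left(- \frac{1}{62}\right) \left(-106 - 22\right) = 9 - \frac{1}{2} \left(- \frac{1}{62}\right) \left(-128\right) = 9 - \frac{32}{31} = \frac{247}{31}$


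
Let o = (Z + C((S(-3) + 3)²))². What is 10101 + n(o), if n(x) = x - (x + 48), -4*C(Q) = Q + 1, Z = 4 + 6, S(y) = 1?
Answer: 10053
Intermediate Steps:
Z = 10
C(Q) = -¼ - Q/4 (C(Q) = -(Q + 1)/4 = -(1 + Q)/4 = -¼ - Q/4)
o = 529/16 (o = (10 + (-¼ - (1 + 3)²/4))² = (10 + (-¼ - ¼*4²))² = (10 + (-¼ - ¼*16))² = (10 + (-¼ - 4))² = (10 - 17/4)² = (23/4)² = 529/16 ≈ 33.063)
n(x) = -48 (n(x) = x - (48 + x) = x + (-48 - x) = -48)
10101 + n(o) = 10101 - 48 = 10053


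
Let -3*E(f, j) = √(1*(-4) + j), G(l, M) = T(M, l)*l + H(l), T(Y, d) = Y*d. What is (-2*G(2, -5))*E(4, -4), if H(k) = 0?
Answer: -80*I*√2/3 ≈ -37.712*I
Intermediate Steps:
G(l, M) = M*l² (G(l, M) = (M*l)*l + 0 = M*l² + 0 = M*l²)
E(f, j) = -√(-4 + j)/3 (E(f, j) = -√(1*(-4) + j)/3 = -√(-4 + j)/3)
(-2*G(2, -5))*E(4, -4) = (-(-10)*2²)*(-√(-4 - 4)/3) = (-(-10)*4)*(-2*I*√2/3) = (-2*(-20))*(-2*I*√2/3) = 40*(-2*I*√2/3) = -80*I*√2/3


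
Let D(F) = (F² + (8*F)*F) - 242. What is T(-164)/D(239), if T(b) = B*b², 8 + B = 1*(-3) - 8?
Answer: -511024/513847 ≈ -0.99451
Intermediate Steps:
D(F) = -242 + 9*F² (D(F) = (F² + 8*F²) - 242 = 9*F² - 242 = -242 + 9*F²)
B = -19 (B = -8 + (1*(-3) - 8) = -8 + (-3 - 8) = -8 - 11 = -19)
T(b) = -19*b²
T(-164)/D(239) = (-19*(-164)²)/(-242 + 9*239²) = (-19*26896)/(-242 + 9*57121) = -511024/(-242 + 514089) = -511024/513847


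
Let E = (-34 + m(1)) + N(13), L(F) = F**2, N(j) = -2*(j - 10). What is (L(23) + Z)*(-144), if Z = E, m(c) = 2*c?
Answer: -70704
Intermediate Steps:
N(j) = 20 - 2*j (N(j) = -2*(-10 + j) = 20 - 2*j)
E = -38 (E = (-34 + 2*1) + (20 - 2*13) = (-34 + 2) + (20 - 26) = -32 - 6 = -38)
Z = -38
(L(23) + Z)*(-144) = (23**2 - 38)*(-144) = (529 - 38)*(-144) = 491*(-144) = -70704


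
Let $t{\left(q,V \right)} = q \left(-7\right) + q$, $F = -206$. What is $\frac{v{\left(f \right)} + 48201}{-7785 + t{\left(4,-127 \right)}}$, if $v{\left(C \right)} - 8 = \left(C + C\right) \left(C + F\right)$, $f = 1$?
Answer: $- \frac{15933}{2603} \approx -6.121$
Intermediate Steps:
$v{\left(C \right)} = 8 + 2 C \left(-206 + C\right)$ ($v{\left(C \right)} = 8 + \left(C + C\right) \left(C - 206\right) = 8 + 2 C \left(-206 + C\right)$)
$t{\left(q,V \right)} = - 6 q$ ($t{\left(q,V \right)} = - 7 q + q = - 6 q$)
$\frac{v{\left(f \right)} + 48201}{-7785 + t{\left(4,-127 \right)}} = \frac{\left(8 - 412 + 2 \cdot 1^{2}\right) + 48201}{-7785 - 24} = \frac{\left(8 - 412 + 2 \cdot 1\right) + 48201}{-7785 - 24} = \frac{\left(8 - 412 + 2\right) + 48201}{-7809} = \left(-402 + 48201\right) \left(- \frac{1}{7809}\right) = 47799 \left(- \frac{1}{7809}\right) = - \frac{15933}{2603}$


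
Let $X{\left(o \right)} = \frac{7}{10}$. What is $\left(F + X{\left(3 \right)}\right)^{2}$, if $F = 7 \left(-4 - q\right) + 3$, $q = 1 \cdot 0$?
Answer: $\frac{59049}{100} \approx 590.49$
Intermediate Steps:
$q = 0$
$X{\left(o \right)} = \frac{7}{10}$ ($X{\left(o \right)} = 7 \cdot \frac{1}{10} = \frac{7}{10}$)
$F = -25$ ($F = 7 \left(-4 - 0\right) + 3 = 7 \left(-4 + 0\right) + 3 = 7 \left(-4\right) + 3 = -28 + 3 = -25$)
$\left(F + X{\left(3 \right)}\right)^{2} = \left(-25 + \frac{7}{10}\right)^{2} = \left(- \frac{243}{10}\right)^{2} = \frac{59049}{100}$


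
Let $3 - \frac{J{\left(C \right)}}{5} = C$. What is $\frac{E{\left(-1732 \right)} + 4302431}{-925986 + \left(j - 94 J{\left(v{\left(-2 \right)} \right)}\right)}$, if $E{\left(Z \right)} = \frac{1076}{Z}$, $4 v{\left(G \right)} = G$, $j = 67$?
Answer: $- \frac{310492059}{66939202} \approx -4.6384$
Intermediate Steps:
$v{\left(G \right)} = \frac{G}{4}$
$J{\left(C \right)} = 15 - 5 C$
$\frac{E{\left(-1732 \right)} + 4302431}{-925986 + \left(j - 94 J{\left(v{\left(-2 \right)} \right)}\right)} = \frac{\frac{1076}{-1732} + 4302431}{-925986 + \left(67 - 94 \left(15 - 5 \cdot \frac{1}{4} \left(-2\right)\right)\right)} = \frac{1076 \left(- \frac{1}{1732}\right) + 4302431}{-925986 + \left(67 - 94 \left(15 - - \frac{5}{2}\right)\right)} = \frac{- \frac{269}{433} + 4302431}{-925986 + \left(67 - 94 \left(15 + \frac{5}{2}\right)\right)} = \frac{1862952354}{433 \left(-925986 + \left(67 - 1645\right)\right)} = \frac{1862952354}{433 \left(-925986 - 1578\right)} = \frac{1862952354}{433 \left(-927564\right)} = \frac{1862952354}{433} \left(- \frac{1}{927564}\right) = - \frac{310492059}{66939202}$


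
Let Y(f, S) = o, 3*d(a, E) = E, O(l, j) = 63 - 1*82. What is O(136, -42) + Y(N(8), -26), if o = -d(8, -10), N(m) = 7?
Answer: -47/3 ≈ -15.667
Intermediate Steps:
O(l, j) = -19 (O(l, j) = 63 - 82 = -19)
d(a, E) = E/3
o = 10/3 (o = -(-10)/3 = -1*(-10/3) = 10/3 ≈ 3.3333)
Y(f, S) = 10/3
O(136, -42) + Y(N(8), -26) = -19 + 10/3 = -47/3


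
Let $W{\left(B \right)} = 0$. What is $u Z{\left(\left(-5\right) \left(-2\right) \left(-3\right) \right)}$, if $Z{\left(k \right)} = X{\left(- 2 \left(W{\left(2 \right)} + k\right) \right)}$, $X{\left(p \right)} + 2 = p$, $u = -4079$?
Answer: $-236582$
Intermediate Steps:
$X{\left(p \right)} = -2 + p$
$Z{\left(k \right)} = -2 - 2 k$ ($Z{\left(k \right)} = -2 - 2 \left(0 + k\right) = -2 - 2 k$)
$u Z{\left(\left(-5\right) \left(-2\right) \left(-3\right) \right)} = - 4079 \left(-2 - 2 \left(-5\right) \left(-2\right) \left(-3\right)\right) = - 4079 \left(-2 - 2 \cdot 10 \left(-3\right)\right) = - 4079 \left(-2 - -60\right) = - 4079 \left(-2 + 60\right) = \left(-4079\right) 58 = -236582$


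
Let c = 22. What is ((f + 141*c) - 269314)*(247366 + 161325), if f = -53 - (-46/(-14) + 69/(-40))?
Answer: -30469809150167/280 ≈ -1.0882e+11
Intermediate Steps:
f = -15277/280 (f = -53 - (-46*(-1/14) + 69*(-1/40)) = -53 - (23/7 - 69/40) = -53 - 1*437/280 = -53 - 437/280 = -15277/280 ≈ -54.561)
((f + 141*c) - 269314)*(247366 + 161325) = ((-15277/280 + 141*22) - 269314)*(247366 + 161325) = ((-15277/280 + 3102) - 269314)*408691 = (853283/280 - 269314)*408691 = -74554637/280*408691 = -30469809150167/280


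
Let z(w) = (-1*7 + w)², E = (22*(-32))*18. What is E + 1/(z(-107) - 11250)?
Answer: -22125311/1746 ≈ -12672.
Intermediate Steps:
E = -12672 (E = -704*18 = -12672)
z(w) = (-7 + w)²
E + 1/(z(-107) - 11250) = -12672 + 1/((-7 - 107)² - 11250) = -12672 + 1/((-114)² - 11250) = -12672 + 1/(12996 - 11250) = -12672 + 1/1746 = -22125311/1746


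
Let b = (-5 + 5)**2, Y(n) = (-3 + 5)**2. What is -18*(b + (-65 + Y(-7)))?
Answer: 1098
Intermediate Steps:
Y(n) = 4 (Y(n) = 2**2 = 4)
b = 0 (b = 0**2 = 0)
-18*(b + (-65 + Y(-7))) = -18*(0 + (-65 + 4)) = -18*(0 - 61) = -18*(-61) = 1098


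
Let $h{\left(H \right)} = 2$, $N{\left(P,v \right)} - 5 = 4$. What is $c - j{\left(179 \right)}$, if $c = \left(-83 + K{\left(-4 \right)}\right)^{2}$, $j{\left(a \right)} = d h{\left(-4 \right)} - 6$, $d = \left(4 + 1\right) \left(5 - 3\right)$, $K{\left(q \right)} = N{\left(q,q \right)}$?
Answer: $5462$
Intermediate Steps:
$N{\left(P,v \right)} = 9$ ($N{\left(P,v \right)} = 5 + 4 = 9$)
$K{\left(q \right)} = 9$
$d = 10$ ($d = 5 \cdot 2 = 10$)
$j{\left(a \right)} = 14$ ($j{\left(a \right)} = 10 \cdot 2 - 6 = 20 - 6 = 14$)
$c = 5476$ ($c = \left(-83 + 9\right)^{2} = \left(-74\right)^{2} = 5476$)
$c - j{\left(179 \right)} = 5476 - 14 = 5462$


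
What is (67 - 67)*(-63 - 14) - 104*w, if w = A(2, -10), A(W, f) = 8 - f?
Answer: -1872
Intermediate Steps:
w = 18 (w = 8 - 1*(-10) = 8 + 10 = 18)
(67 - 67)*(-63 - 14) - 104*w = (67 - 67)*(-63 - 14) - 104*18 = 0*(-77) - 1872 = 0 - 1872 = -1872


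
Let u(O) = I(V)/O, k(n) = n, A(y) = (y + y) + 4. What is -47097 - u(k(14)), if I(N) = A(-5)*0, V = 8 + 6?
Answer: -47097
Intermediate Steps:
V = 14
A(y) = 4 + 2*y (A(y) = 2*y + 4 = 4 + 2*y)
I(N) = 0 (I(N) = (4 + 2*(-5))*0 = (4 - 10)*0 = -6*0 = 0)
u(O) = 0 (u(O) = 0/O = 0)
-47097 - u(k(14)) = -47097 - 1*0 = -47097 + 0 = -47097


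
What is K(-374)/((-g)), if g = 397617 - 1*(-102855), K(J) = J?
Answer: 187/250236 ≈ 0.00074729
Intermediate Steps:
g = 500472 (g = 397617 + 102855 = 500472)
K(-374)/((-g)) = -374/((-1*500472)) = -374/(-500472) = -374*(-1/500472) = 187/250236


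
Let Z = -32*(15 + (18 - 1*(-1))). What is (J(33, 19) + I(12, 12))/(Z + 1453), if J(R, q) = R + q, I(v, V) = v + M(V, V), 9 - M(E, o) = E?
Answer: 61/365 ≈ 0.16712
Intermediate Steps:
M(E, o) = 9 - E
I(v, V) = 9 + v - V (I(v, V) = v + (9 - V) = 9 + v - V)
Z = -1088 (Z = -32*(15 + (18 + 1)) = -32*(15 + 19) = -32*34 = -1088)
(J(33, 19) + I(12, 12))/(Z + 1453) = ((33 + 19) + (9 + 12 - 1*12))/(-1088 + 1453) = (52 + (9 + 12 - 12))/365 = (52 + 9)*(1/365) = 61*(1/365) = 61/365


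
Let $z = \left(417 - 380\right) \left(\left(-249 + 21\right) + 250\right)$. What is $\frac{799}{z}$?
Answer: $\frac{799}{814} \approx 0.98157$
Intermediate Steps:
$z = 814$ ($z = 37 \left(-228 + 250\right) = 37 \cdot 22 = 814$)
$\frac{799}{z} = \frac{799}{814}$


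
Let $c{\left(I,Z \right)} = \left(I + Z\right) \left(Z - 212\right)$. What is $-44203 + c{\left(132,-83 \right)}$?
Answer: $-58658$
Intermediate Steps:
$c{\left(I,Z \right)} = \left(-212 + Z\right) \left(I + Z\right)$ ($c{\left(I,Z \right)} = \left(I + Z\right) \left(-212 + Z\right) = \left(-212 + Z\right) \left(I + Z\right)$)
$-44203 + c{\left(132,-83 \right)} = -44203 + \left(\left(-83\right)^{2} - 27984 - -17596 + 132 \left(-83\right)\right) = -44203 + \left(6889 - 27984 + 17596 - 10956\right) = -44203 - 14455 = -58658$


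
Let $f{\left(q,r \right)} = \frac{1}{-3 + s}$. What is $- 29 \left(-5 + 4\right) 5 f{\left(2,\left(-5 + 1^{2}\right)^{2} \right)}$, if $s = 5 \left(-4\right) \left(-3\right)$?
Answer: $\frac{145}{57} \approx 2.5439$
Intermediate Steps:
$s = 60$ ($s = \left(-20\right) \left(-3\right) = 60$)
$f{\left(q,r \right)} = \frac{1}{57}$ ($f{\left(q,r \right)} = \frac{1}{-3 + 60} = \frac{1}{57}$)
$- 29 \left(-5 + 4\right) 5 f{\left(2,\left(-5 + 1^{2}\right)^{2} \right)} = - 29 \left(-5 + 4\right) 5 \cdot \frac{1}{57} = - 29 \left(\left(-1\right) 5\right) \frac{1}{57} = \left(-29\right) \left(-5\right) \frac{1}{57} = 145 \cdot \frac{1}{57} = \frac{145}{57}$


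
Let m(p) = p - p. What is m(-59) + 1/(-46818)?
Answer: -1/46818 ≈ -2.1359e-5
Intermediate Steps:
m(p) = 0
m(-59) + 1/(-46818) = 0 + 1/(-46818) = 0 - 1/46818 = -1/46818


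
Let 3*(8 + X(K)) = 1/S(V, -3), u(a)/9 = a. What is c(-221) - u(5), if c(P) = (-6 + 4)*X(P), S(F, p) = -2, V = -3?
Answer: -86/3 ≈ -28.667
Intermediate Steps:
u(a) = 9*a
X(K) = -49/6 (X(K) = -8 + (1/3)/(-2) = -8 + (1/3)*(-1/2) = -8 - 1/6 = -49/6)
c(P) = 49/3 (c(P) = (-6 + 4)*(-49/6) = -2*(-49/6) = 49/3)
c(-221) - u(5) = 49/3 - 9*5 = 49/3 - 1*45 = 49/3 - 45 = -86/3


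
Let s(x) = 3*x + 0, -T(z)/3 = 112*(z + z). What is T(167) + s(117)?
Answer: -111873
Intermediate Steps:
T(z) = -672*z (T(z) = -336*(z + z) = -336*2*z = -672*z)
s(x) = 3*x
T(167) + s(117) = -672*167 + 3*117 = -112224 + 351 = -111873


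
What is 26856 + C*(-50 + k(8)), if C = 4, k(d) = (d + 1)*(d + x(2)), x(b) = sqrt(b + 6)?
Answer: 26944 + 72*sqrt(2) ≈ 27046.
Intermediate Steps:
x(b) = sqrt(6 + b)
k(d) = (1 + d)*(d + 2*sqrt(2)) (k(d) = (d + 1)*(d + sqrt(6 + 2)) = (1 + d)*(d + sqrt(8)) = (1 + d)*(d + 2*sqrt(2)))
26856 + C*(-50 + k(8)) = 26856 + 4*(-50 + (8 + 8**2 + 2*sqrt(2) + 2*8*sqrt(2))) = 26856 + 4*(-50 + (8 + 64 + 2*sqrt(2) + 16*sqrt(2))) = 26856 + 4*(-50 + (72 + 18*sqrt(2))) = 26856 + 4*(22 + 18*sqrt(2)) = 26856 + (88 + 72*sqrt(2)) = 26944 + 72*sqrt(2)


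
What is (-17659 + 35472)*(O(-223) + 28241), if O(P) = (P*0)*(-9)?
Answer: 503056933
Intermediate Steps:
O(P) = 0 (O(P) = 0*(-9) = 0)
(-17659 + 35472)*(O(-223) + 28241) = (-17659 + 35472)*(0 + 28241) = 17813*28241 = 503056933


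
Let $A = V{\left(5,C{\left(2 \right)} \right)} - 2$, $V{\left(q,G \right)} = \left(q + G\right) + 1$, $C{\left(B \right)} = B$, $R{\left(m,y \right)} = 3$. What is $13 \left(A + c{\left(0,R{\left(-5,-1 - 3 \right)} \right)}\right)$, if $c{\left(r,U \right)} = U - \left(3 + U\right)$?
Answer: $39$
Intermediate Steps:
$V{\left(q,G \right)} = 1 + G + q$ ($V{\left(q,G \right)} = \left(G + q\right) + 1 = 1 + G + q$)
$c{\left(r,U \right)} = -3$
$A = 6$ ($A = \left(1 + 2 + 5\right) - 2 = 8 - 2 = 6$)
$13 \left(A + c{\left(0,R{\left(-5,-1 - 3 \right)} \right)}\right) = 13 \left(6 - 3\right) = 13 \cdot 3 = 39$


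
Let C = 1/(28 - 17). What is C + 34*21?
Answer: 7855/11 ≈ 714.09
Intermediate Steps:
C = 1/11 ≈ 0.090909
C + 34*21 = 1/11 + 34*21 = 1/11 + 714 = 7855/11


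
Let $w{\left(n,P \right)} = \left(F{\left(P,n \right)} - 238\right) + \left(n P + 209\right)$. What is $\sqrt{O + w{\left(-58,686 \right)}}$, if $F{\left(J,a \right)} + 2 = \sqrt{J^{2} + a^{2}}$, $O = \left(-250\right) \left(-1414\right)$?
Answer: $\sqrt{313681 + 34 \sqrt{410}} \approx 560.69$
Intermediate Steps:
$O = 353500$
$F{\left(J,a \right)} = -2 + \sqrt{J^{2} + a^{2}}$
$w{\left(n,P \right)} = -31 + \sqrt{P^{2} + n^{2}} + P n$ ($w{\left(n,P \right)} = \left(\left(-2 + \sqrt{P^{2} + n^{2}}\right) - 238\right) + \left(n P + 209\right) = \left(-240 + \sqrt{P^{2} + n^{2}}\right) + \left(P n + 209\right) = \left(-240 + \sqrt{P^{2} + n^{2}}\right) + \left(209 + P n\right) = -31 + \sqrt{P^{2} + n^{2}} + P n$)
$\sqrt{O + w{\left(-58,686 \right)}} = \sqrt{353500 + \left(-31 + \sqrt{686^{2} + \left(-58\right)^{2}} + 686 \left(-58\right)\right)} = \sqrt{353500 - \left(39819 - \sqrt{470596 + 3364}\right)} = \sqrt{353500 - \left(39819 - 34 \sqrt{410}\right)} = \sqrt{313681 + 34 \sqrt{410}}$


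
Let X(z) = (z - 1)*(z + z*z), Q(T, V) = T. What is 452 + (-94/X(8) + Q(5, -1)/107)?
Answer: 12183959/26964 ≈ 451.86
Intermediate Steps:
X(z) = (-1 + z)*(z + z**2)
452 + (-94/X(8) + Q(5, -1)/107) = 452 + (-94/(8**3 - 1*8) + 5/107) = 452 + (-94/(512 - 8) + 5*(1/107)) = 452 + (-94/504 + 5/107) = 452 + (-94*1/504 + 5/107) = 452 + (-47/252 + 5/107) = 452 - 3769/26964 = 12183959/26964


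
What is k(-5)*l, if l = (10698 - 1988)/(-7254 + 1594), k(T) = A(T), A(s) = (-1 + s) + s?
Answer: 9581/566 ≈ 16.928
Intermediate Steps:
A(s) = -1 + 2*s
k(T) = -1 + 2*T
l = -871/566 (l = 8710/(-5660) = 8710*(-1/5660) = -871/566 ≈ -1.5389)
k(-5)*l = (-1 + 2*(-5))*(-871/566) = (-1 - 10)*(-871/566) = -11*(-871/566) = 9581/566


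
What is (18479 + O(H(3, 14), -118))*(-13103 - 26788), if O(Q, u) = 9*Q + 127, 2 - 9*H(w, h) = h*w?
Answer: -740616306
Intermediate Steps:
H(w, h) = 2/9 - h*w/9
O(Q, u) = 127 + 9*Q
(18479 + O(H(3, 14), -118))*(-13103 - 26788) = (18479 + (127 + 9*(2/9 - 1/9*14*3)))*(-13103 - 26788) = (18479 + (127 + 9*(2/9 - 14/3)))*(-39891) = (18479 + (127 + 9*(-40/9)))*(-39891) = (18479 + (127 - 40))*(-39891) = (18479 + 87)*(-39891) = 18566*(-39891) = -740616306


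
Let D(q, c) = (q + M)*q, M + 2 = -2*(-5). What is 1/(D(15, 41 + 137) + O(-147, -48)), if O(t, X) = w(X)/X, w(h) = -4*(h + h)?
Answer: 1/337 ≈ 0.0029674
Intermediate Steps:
w(h) = -8*h
O(t, X) = -8 (O(t, X) = (-8*X)/X = -8)
M = 8 (M = -2 - 2*(-5) = -2 + 10 = 8)
D(q, c) = q*(8 + q) (D(q, c) = (q + 8)*q = (8 + q)*q = q*(8 + q))
1/(D(15, 41 + 137) + O(-147, -48)) = 1/(15*(8 + 15) - 8) = 1/(15*23 - 8) = 1/(345 - 8) = 1/337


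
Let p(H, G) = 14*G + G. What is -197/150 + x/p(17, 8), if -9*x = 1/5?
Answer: -7093/5400 ≈ -1.3135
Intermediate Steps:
x = -1/45 (x = -1/9/5 = -1/9*1/5 = -1/45 ≈ -0.022222)
p(H, G) = 15*G
-197/150 + x/p(17, 8) = -197/150 - 1/(45*(15*8)) = -197*1/150 - 1/45/120 = -197/150 - 1/45*1/120 = -197/150 - 1/5400 = -7093/5400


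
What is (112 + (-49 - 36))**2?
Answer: 729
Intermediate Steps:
(112 + (-49 - 36))**2 = (112 - 85)**2 = 27**2 = 729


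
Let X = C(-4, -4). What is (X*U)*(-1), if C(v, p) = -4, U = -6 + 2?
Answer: -16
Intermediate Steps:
U = -4
X = -4
(X*U)*(-1) = -4*(-4)*(-1) = 16*(-1) = -16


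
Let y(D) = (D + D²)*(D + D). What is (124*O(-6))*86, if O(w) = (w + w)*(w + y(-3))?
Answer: 5374656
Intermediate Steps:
y(D) = 2*D*(D + D²) (y(D) = (D + D²)*(2*D) = 2*D*(D + D²))
O(w) = 2*w*(-36 + w) (O(w) = (w + w)*(w + 2*(-3)²*(1 - 3)) = (2*w)*(w + 2*9*(-2)) = (2*w)*(w - 36) = (2*w)*(-36 + w) = 2*w*(-36 + w))
(124*O(-6))*86 = (124*(2*(-6)*(-36 - 6)))*86 = (124*(2*(-6)*(-42)))*86 = (124*504)*86 = 62496*86 = 5374656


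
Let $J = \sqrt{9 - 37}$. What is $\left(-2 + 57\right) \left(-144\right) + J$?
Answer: $-7920 + 2 i \sqrt{7} \approx -7920.0 + 5.2915 i$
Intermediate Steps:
$J = 2 i \sqrt{7}$ ($J = \sqrt{-28} = 2 i \sqrt{7} \approx 5.2915 i$)
$\left(-2 + 57\right) \left(-144\right) + J = \left(-2 + 57\right) \left(-144\right) + 2 i \sqrt{7} = 55 \left(-144\right) + 2 i \sqrt{7} = -7920 + 2 i \sqrt{7}$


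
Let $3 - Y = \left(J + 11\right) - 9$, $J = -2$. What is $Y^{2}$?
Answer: $9$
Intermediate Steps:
$Y = 3$ ($Y = 3 - \left(\left(-2 + 11\right) - 9\right) = 3 - \left(9 - 9\right) = 3 - 0 = 3 + 0 = 3$)
$Y^{2} = 3^{2} = 9$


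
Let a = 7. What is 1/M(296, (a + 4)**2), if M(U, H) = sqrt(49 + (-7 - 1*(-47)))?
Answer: sqrt(89)/89 ≈ 0.10600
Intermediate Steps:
M(U, H) = sqrt(89) (M(U, H) = sqrt(49 + (-7 + 47)) = sqrt(49 + 40) = sqrt(89))
1/M(296, (a + 4)**2) = 1/(sqrt(89)) = sqrt(89)/89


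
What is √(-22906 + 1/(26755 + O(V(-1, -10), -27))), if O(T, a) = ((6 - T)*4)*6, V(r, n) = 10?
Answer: 3*I*√1808816269103/26659 ≈ 151.35*I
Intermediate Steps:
O(T, a) = 144 - 24*T (O(T, a) = (24 - 4*T)*6 = 144 - 24*T)
√(-22906 + 1/(26755 + O(V(-1, -10), -27))) = √(-22906 + 1/(26755 + (144 - 24*10))) = √(-22906 + 1/(26755 + (144 - 240))) = √(-22906 + 1/(26755 - 96)) = √(-22906 + 1/26659) = √(-610651053/26659) = 3*I*√1808816269103/26659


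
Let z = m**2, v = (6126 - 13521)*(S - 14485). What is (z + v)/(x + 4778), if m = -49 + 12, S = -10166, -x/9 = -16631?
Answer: 182295514/154457 ≈ 1180.2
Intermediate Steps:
x = 149679 (x = -9*(-16631) = 149679)
v = 182294145 (v = (6126 - 13521)*(-10166 - 14485) = -7395*(-24651) = 182294145)
m = -37
z = 1369 (z = (-37)**2 = 1369)
(z + v)/(x + 4778) = (1369 + 182294145)/(149679 + 4778) = 182295514/154457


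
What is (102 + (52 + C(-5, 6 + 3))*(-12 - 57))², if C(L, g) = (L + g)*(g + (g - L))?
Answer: 96707556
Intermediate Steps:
C(L, g) = (L + g)*(-L + 2*g)
(102 + (52 + C(-5, 6 + 3))*(-12 - 57))² = (102 + (52 + (-1*(-5)² + 2*(6 + 3)² - 5*(6 + 3)))*(-12 - 57))² = (102 + (52 + (-1*25 + 2*9² - 5*9))*(-69))² = (102 + (52 + (-25 + 2*81 - 45))*(-69))² = (102 + (52 + (-25 + 162 - 45))*(-69))² = (102 + (52 + 92)*(-69))² = (102 + 144*(-69))² = (102 - 9936)² = (-9834)² = 96707556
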